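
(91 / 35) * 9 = 23.40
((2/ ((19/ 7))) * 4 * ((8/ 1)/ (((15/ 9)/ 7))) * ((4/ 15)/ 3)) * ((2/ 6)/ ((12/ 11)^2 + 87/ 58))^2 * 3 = 14992384/ 36974475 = 0.41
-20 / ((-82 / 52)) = 520 / 41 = 12.68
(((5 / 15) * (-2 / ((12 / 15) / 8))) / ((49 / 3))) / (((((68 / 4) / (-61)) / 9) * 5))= 2196 / 833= 2.64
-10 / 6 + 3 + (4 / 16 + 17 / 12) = 3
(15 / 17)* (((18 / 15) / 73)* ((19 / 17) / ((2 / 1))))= 171 / 21097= 0.01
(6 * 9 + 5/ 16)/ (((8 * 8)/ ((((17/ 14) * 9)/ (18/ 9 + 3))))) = 132957/ 71680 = 1.85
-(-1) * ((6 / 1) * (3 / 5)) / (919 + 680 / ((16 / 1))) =0.00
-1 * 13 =-13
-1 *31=-31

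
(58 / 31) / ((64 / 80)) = 145 / 62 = 2.34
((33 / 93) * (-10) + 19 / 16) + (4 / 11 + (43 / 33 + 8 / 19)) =-7723 / 28272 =-0.27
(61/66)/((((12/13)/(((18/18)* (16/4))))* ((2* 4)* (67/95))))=75335/106128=0.71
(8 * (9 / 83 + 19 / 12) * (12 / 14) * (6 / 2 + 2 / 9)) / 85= 39092 / 88893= 0.44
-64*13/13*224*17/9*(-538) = 14568561.78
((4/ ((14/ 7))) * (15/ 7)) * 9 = 270/ 7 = 38.57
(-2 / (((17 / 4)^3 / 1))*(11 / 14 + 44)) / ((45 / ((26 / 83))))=-347776 / 42816795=-0.01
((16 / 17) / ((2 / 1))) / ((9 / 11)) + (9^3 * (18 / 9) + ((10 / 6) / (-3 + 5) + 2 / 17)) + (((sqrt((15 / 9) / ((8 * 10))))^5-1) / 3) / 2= sqrt(3) / 165888 + 223282 / 153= 1459.36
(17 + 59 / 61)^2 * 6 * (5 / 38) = 18018240 / 70699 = 254.86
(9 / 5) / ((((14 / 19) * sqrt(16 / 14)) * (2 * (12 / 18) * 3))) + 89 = 171 * sqrt(14) / 1120 + 89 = 89.57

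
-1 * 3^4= -81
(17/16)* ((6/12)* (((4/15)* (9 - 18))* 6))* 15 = -114.75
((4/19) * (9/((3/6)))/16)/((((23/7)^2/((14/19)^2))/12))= 0.14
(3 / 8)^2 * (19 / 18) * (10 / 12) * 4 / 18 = 95 / 3456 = 0.03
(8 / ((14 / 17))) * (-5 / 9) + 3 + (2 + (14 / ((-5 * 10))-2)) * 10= -1637 / 315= -5.20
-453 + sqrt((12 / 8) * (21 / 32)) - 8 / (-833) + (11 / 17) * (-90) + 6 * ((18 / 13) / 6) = -5521069 / 10829 + 3 * sqrt(7) / 8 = -508.85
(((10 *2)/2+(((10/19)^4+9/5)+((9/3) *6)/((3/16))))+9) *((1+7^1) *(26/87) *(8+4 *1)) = 63363010048/18896545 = 3353.15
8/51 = 0.16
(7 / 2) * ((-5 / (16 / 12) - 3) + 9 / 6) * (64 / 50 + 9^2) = -1511.90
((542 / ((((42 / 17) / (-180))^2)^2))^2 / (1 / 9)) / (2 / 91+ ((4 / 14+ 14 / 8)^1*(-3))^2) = 2516899220555481096940800000000 / 44748620693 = 56245291621897926750.94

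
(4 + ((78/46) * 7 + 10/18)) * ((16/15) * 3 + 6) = 1360/9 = 151.11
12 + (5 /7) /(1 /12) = 144 /7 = 20.57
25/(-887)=-25/887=-0.03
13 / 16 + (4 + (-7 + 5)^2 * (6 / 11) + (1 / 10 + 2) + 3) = 10643 / 880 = 12.09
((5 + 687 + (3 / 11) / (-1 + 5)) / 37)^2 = 677329 / 1936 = 349.86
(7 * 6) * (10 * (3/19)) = 1260/19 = 66.32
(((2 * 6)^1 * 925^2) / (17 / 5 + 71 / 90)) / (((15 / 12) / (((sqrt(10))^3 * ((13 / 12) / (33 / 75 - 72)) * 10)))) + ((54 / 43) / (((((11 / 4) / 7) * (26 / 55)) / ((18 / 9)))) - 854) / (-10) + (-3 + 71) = 424973 / 2795 - 154012500000 * sqrt(10) / 51881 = -9387297.85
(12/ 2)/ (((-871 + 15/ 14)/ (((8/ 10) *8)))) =-2688/ 60895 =-0.04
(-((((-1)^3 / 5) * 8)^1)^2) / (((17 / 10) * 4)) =-32 / 85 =-0.38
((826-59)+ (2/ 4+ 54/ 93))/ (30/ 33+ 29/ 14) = 3666817/ 14229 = 257.70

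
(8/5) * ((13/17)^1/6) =0.20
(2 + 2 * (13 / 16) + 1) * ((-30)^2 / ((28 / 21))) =24975 / 8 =3121.88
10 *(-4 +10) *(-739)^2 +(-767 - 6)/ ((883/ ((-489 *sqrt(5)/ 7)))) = 377997 *sqrt(5)/ 6181 +32767260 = 32767396.75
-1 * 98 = -98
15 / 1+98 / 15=323 / 15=21.53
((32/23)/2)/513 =16/11799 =0.00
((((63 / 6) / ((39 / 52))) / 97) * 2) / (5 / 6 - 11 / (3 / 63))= -168 / 133957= -0.00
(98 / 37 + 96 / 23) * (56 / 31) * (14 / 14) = 325136 / 26381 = 12.32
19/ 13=1.46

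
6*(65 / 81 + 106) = 17302 / 27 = 640.81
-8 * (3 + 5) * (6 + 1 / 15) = -5824 / 15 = -388.27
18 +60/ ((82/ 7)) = 948/ 41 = 23.12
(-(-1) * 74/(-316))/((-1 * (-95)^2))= 37/1425950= 0.00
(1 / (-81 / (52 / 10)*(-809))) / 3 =26 / 982935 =0.00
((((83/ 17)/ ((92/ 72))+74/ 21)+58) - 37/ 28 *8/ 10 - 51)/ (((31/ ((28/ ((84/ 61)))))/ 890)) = 7756.84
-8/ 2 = -4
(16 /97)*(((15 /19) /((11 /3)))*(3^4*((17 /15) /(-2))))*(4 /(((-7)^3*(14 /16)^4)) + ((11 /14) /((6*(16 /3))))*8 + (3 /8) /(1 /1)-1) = 12205650888 /16695687239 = 0.73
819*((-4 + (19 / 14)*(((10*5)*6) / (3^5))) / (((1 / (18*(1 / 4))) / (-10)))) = 85670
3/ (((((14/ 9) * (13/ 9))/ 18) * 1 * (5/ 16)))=34992/ 455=76.91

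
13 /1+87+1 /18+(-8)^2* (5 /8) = 2521 /18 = 140.06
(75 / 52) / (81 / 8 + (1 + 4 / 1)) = 150 / 1573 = 0.10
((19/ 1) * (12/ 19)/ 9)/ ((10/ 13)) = 26/ 15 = 1.73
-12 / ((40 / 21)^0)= -12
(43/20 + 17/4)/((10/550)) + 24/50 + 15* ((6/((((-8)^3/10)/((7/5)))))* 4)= 274109/800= 342.64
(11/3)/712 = 11/2136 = 0.01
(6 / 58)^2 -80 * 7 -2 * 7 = -482725 / 841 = -573.99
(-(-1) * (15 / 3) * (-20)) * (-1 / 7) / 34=50 / 119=0.42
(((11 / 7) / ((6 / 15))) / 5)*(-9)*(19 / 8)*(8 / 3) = -627 / 14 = -44.79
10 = 10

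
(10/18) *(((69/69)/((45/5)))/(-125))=-1/2025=-0.00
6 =6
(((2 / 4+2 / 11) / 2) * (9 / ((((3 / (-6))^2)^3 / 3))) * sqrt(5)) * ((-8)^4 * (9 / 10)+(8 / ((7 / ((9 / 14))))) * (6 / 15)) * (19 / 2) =11120690880 * sqrt(5) / 539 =46134732.40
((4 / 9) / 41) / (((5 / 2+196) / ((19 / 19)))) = 8 / 146493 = 0.00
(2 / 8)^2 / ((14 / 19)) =0.08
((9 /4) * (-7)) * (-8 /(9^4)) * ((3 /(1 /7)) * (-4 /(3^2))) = -0.18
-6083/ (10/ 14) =-42581/ 5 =-8516.20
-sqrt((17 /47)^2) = -17 /47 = -0.36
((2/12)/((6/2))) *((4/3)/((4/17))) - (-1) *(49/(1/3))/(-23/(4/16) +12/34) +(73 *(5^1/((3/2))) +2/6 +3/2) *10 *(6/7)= 309205625/147231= 2100.14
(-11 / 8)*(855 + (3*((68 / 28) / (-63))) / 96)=-132723173 / 112896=-1175.62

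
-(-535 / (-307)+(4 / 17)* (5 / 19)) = -178945 / 99161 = -1.80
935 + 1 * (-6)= 929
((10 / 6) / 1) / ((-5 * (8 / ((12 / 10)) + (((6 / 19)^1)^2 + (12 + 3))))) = -0.02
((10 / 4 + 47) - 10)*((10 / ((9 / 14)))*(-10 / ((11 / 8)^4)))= -226508800 / 131769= -1718.98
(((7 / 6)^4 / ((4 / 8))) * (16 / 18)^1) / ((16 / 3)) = 0.62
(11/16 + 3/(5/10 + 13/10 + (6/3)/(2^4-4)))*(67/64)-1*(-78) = 4852411/60416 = 80.32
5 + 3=8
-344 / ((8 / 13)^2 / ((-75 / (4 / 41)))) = 22346025 / 32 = 698313.28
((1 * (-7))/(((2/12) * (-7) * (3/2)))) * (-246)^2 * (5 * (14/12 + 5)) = 7463640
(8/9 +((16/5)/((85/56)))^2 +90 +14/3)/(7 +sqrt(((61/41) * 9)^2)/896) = 5971908637184/418925188125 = 14.26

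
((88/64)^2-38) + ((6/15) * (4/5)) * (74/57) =-3255287/91200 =-35.69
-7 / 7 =-1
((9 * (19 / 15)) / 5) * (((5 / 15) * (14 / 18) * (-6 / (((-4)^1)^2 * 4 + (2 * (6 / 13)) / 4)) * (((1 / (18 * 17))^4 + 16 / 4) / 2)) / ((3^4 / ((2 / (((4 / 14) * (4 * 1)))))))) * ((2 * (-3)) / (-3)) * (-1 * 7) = 594246682994237 / 17790102691408800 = 0.03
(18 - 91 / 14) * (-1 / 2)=-23 / 4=-5.75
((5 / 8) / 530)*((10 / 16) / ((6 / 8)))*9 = 15 / 1696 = 0.01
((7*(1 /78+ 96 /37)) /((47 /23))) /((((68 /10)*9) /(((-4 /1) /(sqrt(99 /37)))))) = -6057625*sqrt(407) /342428229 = -0.36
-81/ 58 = -1.40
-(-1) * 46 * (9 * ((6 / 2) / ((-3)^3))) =-46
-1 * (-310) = 310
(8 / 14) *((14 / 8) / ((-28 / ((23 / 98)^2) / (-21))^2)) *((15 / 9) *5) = 0.01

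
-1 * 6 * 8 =-48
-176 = -176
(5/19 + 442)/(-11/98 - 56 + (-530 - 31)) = -0.72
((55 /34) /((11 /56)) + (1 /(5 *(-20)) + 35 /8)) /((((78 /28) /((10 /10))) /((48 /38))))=599774 /104975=5.71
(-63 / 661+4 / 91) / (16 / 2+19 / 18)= -55602 / 9804613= -0.01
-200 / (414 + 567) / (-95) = 40 / 18639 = 0.00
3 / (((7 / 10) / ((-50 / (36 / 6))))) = -250 / 7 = -35.71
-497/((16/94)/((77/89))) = -1798643/712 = -2526.18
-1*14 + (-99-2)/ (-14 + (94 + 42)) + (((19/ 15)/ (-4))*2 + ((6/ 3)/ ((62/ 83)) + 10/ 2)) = -220787/ 28365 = -7.78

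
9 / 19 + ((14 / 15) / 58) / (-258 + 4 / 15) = 1008893 / 2130166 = 0.47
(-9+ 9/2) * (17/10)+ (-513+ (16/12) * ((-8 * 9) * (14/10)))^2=41911911/100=419119.11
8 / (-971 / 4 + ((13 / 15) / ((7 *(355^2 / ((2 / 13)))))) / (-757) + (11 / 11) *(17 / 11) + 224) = -3526018188000 / 7582942523713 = -0.46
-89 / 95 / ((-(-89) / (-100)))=20 / 19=1.05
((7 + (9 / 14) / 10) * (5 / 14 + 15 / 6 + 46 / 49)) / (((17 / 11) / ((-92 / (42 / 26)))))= -201674902 / 204085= -988.19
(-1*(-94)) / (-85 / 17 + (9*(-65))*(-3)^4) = -47 / 23695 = -0.00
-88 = -88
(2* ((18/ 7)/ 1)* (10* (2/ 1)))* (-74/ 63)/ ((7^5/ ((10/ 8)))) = -7400/ 823543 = -0.01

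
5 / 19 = 0.26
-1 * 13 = -13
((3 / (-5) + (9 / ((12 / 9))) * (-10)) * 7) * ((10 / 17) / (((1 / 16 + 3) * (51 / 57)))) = -207024 / 2023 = -102.34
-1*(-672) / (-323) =-672 / 323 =-2.08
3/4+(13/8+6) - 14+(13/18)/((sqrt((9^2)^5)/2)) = -23914741/4251528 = -5.62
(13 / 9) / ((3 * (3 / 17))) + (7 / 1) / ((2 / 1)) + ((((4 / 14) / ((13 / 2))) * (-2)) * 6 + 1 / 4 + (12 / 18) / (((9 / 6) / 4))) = 227873 / 29484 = 7.73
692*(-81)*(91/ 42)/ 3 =-40482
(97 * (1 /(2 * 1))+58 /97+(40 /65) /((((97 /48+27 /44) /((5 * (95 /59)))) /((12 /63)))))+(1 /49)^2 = 24577647750343 /496954221218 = 49.46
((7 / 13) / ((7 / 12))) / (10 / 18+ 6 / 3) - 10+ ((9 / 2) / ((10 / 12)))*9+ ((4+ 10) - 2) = 76187 / 1495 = 50.96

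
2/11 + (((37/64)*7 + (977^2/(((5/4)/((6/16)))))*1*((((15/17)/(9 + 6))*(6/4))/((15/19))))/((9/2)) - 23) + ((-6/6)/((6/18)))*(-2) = 9554401753/1346400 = 7096.26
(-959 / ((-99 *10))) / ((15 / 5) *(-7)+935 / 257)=-246463 / 4417380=-0.06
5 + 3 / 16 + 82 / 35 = 4217 / 560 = 7.53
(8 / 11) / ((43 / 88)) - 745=-31971 / 43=-743.51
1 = 1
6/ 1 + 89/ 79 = 563/ 79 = 7.13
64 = 64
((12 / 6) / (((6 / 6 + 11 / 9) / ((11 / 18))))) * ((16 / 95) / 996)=0.00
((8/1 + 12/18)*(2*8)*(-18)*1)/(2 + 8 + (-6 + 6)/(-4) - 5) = -2496/5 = -499.20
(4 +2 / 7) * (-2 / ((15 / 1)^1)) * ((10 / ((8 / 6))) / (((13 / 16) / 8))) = -3840 / 91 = -42.20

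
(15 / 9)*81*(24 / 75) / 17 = 216 / 85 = 2.54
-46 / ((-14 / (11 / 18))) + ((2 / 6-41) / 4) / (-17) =2791 / 1071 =2.61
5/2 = 2.50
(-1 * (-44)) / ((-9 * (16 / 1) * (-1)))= 11 / 36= 0.31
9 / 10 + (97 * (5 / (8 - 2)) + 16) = 1466 / 15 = 97.73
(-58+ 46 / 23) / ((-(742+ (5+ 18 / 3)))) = 56 / 753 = 0.07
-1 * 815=-815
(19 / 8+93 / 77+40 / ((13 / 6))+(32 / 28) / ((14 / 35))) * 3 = 598233 / 8008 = 74.70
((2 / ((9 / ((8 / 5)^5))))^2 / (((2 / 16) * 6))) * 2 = 14.48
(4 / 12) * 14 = 14 / 3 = 4.67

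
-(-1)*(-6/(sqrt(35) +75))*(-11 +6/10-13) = 81/43-27*sqrt(35)/1075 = 1.74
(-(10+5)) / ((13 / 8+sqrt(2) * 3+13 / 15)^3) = 6719327110080000 / 4895593896389399 - 4921302873600000 * sqrt(2) / 4895593896389399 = -0.05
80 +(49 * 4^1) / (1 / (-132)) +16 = -25776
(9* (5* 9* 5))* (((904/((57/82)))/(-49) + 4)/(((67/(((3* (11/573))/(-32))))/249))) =29098656675/95312056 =305.30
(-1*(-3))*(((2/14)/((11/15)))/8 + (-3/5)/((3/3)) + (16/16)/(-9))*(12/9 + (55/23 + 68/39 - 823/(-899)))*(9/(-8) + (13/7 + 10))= -9816249550127/69544194720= -141.15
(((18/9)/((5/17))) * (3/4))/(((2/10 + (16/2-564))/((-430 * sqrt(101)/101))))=10965 * sqrt(101)/280679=0.39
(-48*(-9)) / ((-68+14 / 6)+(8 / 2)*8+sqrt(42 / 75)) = -3272400 / 254899-19440*sqrt(14) / 254899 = -13.12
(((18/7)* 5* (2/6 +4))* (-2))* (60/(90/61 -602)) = 356850/32053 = 11.13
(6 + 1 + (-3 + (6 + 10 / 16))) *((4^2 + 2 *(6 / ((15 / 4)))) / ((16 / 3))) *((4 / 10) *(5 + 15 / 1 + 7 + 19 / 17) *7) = 15057 / 5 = 3011.40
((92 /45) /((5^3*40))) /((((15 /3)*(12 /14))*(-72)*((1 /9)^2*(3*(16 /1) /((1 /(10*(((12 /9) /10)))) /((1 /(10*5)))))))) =-161 /1920000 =-0.00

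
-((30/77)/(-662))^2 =-225/649587169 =-0.00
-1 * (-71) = 71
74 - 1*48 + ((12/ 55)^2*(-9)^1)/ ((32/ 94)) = 74843/ 3025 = 24.74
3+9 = 12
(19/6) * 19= 361/6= 60.17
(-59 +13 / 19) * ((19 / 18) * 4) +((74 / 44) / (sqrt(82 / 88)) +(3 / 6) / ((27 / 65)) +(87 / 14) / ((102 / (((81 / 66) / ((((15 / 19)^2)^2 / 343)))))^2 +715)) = -9450955960086616483061 / 38573783197024556745 +37 * sqrt(451) / 451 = -243.27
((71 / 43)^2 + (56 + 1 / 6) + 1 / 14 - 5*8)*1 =736370 / 38829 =18.96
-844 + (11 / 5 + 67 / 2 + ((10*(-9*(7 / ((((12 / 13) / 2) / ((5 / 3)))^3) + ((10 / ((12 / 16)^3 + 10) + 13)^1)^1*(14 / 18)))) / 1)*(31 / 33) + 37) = -1053958462841 / 35657820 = -29557.57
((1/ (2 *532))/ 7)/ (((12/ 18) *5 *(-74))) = -3/ 5511520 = -0.00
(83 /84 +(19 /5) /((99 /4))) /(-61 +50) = -0.10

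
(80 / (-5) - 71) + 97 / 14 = -80.07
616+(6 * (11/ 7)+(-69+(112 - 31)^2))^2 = 2071190284/ 49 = 42269189.47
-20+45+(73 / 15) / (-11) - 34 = -1558 / 165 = -9.44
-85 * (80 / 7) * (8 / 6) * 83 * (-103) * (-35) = -1162664000 / 3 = -387554666.67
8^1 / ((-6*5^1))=-4 / 15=-0.27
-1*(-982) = 982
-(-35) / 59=35 / 59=0.59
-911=-911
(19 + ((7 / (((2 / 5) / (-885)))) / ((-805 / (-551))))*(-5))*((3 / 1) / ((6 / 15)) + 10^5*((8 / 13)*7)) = 1187731496285 / 52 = 22840990313.17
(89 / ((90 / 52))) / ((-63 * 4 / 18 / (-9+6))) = 1157 / 105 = 11.02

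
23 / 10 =2.30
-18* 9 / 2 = -81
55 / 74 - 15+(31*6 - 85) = 6419 / 74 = 86.74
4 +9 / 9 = 5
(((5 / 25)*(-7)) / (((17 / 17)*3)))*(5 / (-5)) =7 / 15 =0.47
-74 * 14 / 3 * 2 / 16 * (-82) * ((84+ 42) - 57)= 244237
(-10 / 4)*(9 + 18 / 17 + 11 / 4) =-4355 / 136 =-32.02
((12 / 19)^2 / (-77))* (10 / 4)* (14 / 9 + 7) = -0.11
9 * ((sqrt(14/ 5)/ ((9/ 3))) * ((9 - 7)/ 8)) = 3 * sqrt(70)/ 20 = 1.25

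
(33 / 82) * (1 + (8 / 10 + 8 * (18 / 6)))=4257 / 410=10.38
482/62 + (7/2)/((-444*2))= 427799/55056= 7.77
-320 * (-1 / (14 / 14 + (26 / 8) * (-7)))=-1280 / 87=-14.71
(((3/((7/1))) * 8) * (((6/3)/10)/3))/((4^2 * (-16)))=-1/1120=-0.00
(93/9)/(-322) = -31/966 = -0.03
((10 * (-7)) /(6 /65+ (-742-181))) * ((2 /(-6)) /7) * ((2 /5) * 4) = -1040 /179967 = -0.01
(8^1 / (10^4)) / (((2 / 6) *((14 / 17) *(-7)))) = -0.00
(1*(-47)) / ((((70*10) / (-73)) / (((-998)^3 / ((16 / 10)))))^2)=-3866756746343485111463 / 19600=-197283507466504342.42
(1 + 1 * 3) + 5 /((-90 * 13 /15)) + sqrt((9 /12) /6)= sqrt(2) /4 + 307 /78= 4.29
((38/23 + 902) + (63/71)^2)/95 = 9.52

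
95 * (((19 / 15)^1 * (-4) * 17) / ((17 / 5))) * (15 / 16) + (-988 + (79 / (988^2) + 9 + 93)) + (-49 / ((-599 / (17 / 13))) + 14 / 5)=-9178030087871 / 2923551280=-3139.34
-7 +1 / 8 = -55 / 8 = -6.88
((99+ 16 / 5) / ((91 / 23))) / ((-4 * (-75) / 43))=72197 / 19500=3.70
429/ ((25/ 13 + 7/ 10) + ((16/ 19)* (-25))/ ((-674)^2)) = 163.55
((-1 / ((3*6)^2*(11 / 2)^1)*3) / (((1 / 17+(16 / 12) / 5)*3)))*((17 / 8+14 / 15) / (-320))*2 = 6239 / 189319680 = 0.00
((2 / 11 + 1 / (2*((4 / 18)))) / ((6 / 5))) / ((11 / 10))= 1.84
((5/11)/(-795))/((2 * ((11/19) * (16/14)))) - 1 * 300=-92347333/307824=-300.00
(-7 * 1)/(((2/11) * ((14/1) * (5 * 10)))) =-11/200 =-0.06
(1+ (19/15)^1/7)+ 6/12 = 353/210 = 1.68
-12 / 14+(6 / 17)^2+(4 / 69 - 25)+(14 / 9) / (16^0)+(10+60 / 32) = -41018641 / 3350088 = -12.24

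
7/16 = 0.44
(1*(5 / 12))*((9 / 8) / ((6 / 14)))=35 / 32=1.09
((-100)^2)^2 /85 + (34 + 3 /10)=1176504.89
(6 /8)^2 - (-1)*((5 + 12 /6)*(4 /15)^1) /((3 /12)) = 1927 /240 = 8.03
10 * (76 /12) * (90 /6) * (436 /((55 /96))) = 7952640 /11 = 722967.27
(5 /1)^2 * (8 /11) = 200 /11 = 18.18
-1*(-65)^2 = -4225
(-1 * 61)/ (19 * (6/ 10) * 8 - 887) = 305/ 3979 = 0.08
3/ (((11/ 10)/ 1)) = 30/ 11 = 2.73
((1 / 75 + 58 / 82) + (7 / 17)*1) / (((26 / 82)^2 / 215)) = 104364311 / 43095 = 2421.73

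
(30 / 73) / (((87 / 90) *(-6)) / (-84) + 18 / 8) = 0.18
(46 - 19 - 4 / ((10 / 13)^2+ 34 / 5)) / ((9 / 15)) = 44.10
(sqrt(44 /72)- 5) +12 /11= -43 /11 +sqrt(22) /6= -3.13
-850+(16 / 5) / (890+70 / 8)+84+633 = -2390611 / 17975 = -133.00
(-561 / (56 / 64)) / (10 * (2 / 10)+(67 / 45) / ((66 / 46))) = -6664680 / 31577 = -211.06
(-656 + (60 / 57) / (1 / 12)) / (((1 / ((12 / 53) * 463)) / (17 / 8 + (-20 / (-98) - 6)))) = 12216488352 / 49343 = 247583.01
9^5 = 59049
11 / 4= 2.75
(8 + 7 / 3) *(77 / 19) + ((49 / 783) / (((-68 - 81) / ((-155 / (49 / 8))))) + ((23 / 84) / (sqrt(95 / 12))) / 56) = 23 *sqrt(285) / 223440 + 92851603 / 2216673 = 41.89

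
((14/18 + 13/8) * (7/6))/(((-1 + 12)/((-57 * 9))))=-23009/176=-130.73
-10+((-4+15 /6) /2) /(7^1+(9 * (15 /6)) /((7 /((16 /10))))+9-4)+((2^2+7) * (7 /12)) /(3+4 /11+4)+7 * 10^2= 26859379 /38880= 690.83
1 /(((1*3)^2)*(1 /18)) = 2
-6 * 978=-5868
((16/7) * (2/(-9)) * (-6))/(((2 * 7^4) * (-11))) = -32/554631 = -0.00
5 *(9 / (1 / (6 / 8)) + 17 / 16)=625 / 16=39.06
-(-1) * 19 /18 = 19 /18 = 1.06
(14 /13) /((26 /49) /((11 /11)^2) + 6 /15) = 1715 /1482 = 1.16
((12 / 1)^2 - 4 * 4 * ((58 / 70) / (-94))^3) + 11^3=1475.00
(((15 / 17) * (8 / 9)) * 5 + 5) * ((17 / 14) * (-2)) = -65 / 3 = -21.67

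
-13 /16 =-0.81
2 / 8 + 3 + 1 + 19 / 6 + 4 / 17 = 1561 / 204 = 7.65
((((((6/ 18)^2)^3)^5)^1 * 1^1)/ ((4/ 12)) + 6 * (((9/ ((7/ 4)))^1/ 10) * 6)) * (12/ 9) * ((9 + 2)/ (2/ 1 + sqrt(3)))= 3913578638855091272/ 7206189623312715 - 1956789319427545636 * sqrt(3)/ 7206189623312715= 72.76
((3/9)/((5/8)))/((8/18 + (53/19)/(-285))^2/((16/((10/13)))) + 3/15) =2927530944/1147681825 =2.55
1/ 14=0.07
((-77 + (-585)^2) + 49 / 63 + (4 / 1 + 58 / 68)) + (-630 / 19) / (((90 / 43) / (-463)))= 2031926287 / 5814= 349488.53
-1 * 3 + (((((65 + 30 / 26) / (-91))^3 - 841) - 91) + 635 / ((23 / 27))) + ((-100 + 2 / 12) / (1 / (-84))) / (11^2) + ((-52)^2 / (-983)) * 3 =-583794614446939674 / 4529194362235543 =-128.90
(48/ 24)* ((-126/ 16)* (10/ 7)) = -45/ 2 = -22.50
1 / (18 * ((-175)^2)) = 1 / 551250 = 0.00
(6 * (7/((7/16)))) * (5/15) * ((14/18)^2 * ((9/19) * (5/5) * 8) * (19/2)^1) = 696.89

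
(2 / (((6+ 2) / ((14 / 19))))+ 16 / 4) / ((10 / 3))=477 / 380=1.26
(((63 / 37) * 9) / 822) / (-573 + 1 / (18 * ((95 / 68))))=-0.00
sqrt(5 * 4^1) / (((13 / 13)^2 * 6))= sqrt(5) / 3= 0.75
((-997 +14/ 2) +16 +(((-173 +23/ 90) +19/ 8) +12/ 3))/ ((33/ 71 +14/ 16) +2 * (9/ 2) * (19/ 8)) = -29147843/ 580590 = -50.20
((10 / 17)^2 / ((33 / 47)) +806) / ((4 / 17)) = 3845761 / 1122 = 3427.59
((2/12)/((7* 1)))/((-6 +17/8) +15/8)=-1/84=-0.01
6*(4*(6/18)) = 8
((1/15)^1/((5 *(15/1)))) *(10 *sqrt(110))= 2 *sqrt(110)/225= 0.09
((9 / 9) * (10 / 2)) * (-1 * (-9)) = 45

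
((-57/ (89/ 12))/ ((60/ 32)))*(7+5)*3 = -65664/ 445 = -147.56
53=53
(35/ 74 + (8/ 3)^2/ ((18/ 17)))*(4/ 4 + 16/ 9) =1077275/ 53946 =19.97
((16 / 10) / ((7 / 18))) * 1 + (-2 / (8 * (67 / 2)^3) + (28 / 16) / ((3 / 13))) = 1477647779 / 126320460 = 11.70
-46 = -46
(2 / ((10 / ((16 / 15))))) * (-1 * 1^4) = -16 / 75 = -0.21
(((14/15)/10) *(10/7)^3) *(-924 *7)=-1760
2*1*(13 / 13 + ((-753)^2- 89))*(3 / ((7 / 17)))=57825942 / 7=8260848.86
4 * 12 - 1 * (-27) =75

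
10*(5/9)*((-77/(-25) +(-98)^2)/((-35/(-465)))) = 709094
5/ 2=2.50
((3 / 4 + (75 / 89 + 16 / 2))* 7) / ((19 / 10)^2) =597625 / 32129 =18.60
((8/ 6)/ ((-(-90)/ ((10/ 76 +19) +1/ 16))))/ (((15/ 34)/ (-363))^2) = 1645955861/ 8550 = 192509.46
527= 527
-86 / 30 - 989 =-14878 / 15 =-991.87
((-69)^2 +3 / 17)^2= 6551283600 / 289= 22668801.38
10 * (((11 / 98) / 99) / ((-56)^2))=5 / 1382976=0.00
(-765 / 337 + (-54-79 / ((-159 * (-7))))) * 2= -112.68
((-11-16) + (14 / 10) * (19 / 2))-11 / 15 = -433 / 30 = -14.43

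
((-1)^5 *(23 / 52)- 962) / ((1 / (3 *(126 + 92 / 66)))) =-52599397 / 143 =-367827.95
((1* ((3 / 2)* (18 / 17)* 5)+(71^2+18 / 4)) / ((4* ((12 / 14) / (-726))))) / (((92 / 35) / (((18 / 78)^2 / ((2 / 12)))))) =-137524904055 / 1057264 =-130076.22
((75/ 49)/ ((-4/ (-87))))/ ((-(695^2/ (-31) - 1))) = 202275/ 94678976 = 0.00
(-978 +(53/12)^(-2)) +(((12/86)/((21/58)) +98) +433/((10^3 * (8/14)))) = -2972152190221/3382036000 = -878.81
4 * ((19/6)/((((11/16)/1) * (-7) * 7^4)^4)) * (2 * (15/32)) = 778240/1168238570863337306641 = 0.00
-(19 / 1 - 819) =800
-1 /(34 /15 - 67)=15 /971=0.02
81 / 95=0.85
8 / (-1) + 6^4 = 1288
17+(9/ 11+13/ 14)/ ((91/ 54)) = 126382/ 7007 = 18.04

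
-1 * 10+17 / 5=-33 / 5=-6.60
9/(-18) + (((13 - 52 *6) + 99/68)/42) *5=-102593/2856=-35.92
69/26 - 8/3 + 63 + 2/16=19691/312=63.11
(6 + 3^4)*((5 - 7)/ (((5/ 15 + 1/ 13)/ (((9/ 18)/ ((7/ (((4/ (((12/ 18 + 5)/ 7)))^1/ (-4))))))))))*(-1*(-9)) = 91611/ 272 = 336.81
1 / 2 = 0.50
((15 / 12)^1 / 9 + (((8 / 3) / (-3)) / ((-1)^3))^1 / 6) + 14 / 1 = 1543 / 108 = 14.29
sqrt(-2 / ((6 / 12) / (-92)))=4 * sqrt(23)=19.18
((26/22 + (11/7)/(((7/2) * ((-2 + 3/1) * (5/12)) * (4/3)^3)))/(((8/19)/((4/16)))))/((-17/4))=-670339/2932160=-0.23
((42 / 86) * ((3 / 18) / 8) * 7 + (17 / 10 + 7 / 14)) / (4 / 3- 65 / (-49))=1148511 / 1345040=0.85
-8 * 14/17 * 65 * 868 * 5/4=-7898800/17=-464635.29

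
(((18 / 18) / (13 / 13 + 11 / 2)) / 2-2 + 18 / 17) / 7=-0.12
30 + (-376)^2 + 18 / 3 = 141412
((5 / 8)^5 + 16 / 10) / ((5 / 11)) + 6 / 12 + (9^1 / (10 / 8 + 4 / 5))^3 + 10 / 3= 15613770026017 / 169380249600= 92.18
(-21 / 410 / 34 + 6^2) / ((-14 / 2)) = -501819 / 97580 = -5.14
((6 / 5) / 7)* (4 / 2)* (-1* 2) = -0.69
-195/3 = -65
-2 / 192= -1 / 96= -0.01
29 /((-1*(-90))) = 29 /90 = 0.32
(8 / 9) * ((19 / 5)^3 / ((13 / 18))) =109744 / 1625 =67.53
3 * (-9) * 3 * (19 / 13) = -1539 / 13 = -118.38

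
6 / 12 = 1 / 2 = 0.50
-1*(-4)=4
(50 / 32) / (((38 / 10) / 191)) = 23875 / 304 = 78.54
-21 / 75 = -7 / 25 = -0.28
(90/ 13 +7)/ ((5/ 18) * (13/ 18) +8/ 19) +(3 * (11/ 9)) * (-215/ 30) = -3475975/ 895518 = -3.88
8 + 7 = 15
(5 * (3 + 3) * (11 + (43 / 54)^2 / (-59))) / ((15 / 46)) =43484605 / 43011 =1011.01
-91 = -91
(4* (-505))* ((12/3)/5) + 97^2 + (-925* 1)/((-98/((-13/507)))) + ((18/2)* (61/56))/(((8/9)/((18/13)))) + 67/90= 7162831639/917280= 7808.77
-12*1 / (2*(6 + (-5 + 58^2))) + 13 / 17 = 43643 / 57205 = 0.76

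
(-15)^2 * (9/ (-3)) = -675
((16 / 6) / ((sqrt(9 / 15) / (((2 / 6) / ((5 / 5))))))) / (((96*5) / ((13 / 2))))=13*sqrt(15) / 3240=0.02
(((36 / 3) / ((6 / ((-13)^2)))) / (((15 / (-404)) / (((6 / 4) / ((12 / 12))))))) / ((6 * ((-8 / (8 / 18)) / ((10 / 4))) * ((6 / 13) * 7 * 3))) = 221897 / 6804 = 32.61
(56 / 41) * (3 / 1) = 168 / 41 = 4.10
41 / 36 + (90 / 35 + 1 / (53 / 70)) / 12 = 19543 / 13356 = 1.46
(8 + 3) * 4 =44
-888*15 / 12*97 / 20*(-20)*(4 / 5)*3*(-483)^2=60283743912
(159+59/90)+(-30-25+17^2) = 393.66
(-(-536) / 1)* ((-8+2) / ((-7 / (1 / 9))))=1072 / 21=51.05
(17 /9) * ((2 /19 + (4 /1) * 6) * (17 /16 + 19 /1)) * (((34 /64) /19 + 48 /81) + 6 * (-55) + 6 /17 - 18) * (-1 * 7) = 2219034.35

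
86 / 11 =7.82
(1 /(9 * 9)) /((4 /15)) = 5 /108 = 0.05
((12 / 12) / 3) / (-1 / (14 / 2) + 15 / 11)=77 / 282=0.27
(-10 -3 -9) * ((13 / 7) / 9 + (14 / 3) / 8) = -2189 / 126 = -17.37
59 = 59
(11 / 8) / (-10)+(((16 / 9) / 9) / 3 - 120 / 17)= -2356481 / 330480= -7.13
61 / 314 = 0.19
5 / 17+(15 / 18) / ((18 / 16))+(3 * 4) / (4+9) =11683 / 5967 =1.96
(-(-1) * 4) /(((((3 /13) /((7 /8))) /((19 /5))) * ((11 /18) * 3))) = 1729 /55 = 31.44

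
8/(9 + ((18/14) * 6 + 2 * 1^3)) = 56/131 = 0.43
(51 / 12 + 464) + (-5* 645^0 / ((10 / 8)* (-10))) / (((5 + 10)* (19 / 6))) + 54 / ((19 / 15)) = 51089 / 100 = 510.89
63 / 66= 21 / 22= 0.95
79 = 79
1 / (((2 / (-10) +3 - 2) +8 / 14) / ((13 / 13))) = 35 / 48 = 0.73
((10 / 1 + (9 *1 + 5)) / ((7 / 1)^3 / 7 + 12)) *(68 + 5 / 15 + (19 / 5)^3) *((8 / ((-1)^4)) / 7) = 2956928 / 53375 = 55.40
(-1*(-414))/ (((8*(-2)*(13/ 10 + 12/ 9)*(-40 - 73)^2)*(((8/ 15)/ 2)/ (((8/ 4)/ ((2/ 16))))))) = -0.05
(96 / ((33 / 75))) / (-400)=-6 / 11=-0.55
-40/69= -0.58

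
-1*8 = -8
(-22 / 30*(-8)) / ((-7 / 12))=-352 / 35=-10.06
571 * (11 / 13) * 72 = 452232 / 13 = 34787.08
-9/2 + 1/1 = -7/2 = -3.50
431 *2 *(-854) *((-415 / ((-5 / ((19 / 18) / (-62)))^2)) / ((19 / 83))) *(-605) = -2914743223007 / 311364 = -9361208.18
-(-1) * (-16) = -16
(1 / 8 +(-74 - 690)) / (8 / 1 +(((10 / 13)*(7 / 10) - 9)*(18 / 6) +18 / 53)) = 44.82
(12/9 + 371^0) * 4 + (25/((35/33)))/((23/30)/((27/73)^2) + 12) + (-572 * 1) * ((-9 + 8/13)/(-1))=-38690077990/8085147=-4785.33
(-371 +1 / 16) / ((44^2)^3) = -5935 / 116101021696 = -0.00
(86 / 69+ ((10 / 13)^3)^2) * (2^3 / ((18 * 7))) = 1936422296 / 20982138723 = 0.09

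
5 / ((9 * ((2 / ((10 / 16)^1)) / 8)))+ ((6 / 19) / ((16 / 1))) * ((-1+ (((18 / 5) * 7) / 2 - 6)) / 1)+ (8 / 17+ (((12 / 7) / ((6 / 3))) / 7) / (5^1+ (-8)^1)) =1373996 / 712215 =1.93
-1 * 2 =-2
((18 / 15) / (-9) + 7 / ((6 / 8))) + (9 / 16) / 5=149 / 16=9.31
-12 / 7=-1.71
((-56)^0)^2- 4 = -3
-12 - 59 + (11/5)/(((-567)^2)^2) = -36691087877944/516775885605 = -71.00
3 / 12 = 1 / 4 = 0.25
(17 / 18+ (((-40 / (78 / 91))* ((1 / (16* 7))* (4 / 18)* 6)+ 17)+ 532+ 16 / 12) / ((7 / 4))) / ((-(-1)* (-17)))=-39703 / 2142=-18.54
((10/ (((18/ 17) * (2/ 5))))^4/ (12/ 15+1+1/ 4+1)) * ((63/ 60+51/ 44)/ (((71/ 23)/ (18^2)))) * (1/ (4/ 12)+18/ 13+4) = 245375562890625/ 1238666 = 198096632.10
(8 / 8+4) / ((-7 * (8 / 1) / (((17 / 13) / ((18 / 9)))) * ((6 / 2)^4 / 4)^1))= -85 / 29484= -0.00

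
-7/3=-2.33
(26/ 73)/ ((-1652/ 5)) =-65/ 60298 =-0.00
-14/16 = -7/8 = -0.88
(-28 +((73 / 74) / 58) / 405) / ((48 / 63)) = -340698449 / 9270720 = -36.75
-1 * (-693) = 693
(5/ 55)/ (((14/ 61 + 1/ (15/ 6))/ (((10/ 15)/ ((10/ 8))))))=61/ 792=0.08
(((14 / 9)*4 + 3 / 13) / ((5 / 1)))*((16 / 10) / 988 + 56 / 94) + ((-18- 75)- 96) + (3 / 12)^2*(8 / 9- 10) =-10257444473 / 54330120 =-188.80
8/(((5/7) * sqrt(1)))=56/5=11.20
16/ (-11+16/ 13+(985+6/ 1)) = 52/ 3189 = 0.02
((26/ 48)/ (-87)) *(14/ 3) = -91/ 3132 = -0.03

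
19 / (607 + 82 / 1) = 19 / 689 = 0.03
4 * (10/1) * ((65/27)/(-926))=-0.10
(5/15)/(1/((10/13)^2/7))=100/3549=0.03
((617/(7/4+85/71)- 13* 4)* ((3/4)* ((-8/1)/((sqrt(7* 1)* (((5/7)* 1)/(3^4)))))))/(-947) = 2370672* sqrt(7)/146785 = 42.73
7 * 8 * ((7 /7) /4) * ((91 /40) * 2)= 637 /10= 63.70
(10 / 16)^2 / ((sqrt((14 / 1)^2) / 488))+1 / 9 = 13837 / 1008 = 13.73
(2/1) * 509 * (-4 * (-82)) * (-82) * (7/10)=-95830448/5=-19166089.60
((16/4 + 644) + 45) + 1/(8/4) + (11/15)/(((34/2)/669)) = 122801/170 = 722.36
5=5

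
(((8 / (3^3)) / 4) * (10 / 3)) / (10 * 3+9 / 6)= 40 / 5103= 0.01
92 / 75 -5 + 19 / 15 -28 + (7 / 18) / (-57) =-782671 / 25650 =-30.51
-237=-237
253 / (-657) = -253 / 657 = -0.39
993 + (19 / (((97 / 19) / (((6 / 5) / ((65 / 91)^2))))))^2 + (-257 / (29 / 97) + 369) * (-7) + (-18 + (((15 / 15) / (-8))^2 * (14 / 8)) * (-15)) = 4895732391719219 / 1091444000000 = 4485.56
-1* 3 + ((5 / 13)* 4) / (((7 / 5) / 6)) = 327 / 91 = 3.59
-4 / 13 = -0.31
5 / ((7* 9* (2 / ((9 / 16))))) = 5 / 224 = 0.02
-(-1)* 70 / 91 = 10 / 13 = 0.77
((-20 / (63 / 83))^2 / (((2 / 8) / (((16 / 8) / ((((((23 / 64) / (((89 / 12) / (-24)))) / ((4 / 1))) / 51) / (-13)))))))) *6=6937586739200 / 91287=75997532.39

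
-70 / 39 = -1.79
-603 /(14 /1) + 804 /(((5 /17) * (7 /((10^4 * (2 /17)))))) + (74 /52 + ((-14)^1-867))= 458505.92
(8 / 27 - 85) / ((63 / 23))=-52601 / 1701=-30.92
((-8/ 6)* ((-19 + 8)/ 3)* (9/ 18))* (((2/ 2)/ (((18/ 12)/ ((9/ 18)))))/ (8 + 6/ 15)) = 55/ 567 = 0.10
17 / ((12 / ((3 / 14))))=17 / 56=0.30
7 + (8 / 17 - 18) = -10.53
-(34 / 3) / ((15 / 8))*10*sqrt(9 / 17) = -32*sqrt(17) / 3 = -43.98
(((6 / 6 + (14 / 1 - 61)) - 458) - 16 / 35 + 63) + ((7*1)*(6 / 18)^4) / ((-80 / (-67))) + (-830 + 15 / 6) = -57556613 / 45360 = -1268.88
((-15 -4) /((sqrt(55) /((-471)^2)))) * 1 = -568347.65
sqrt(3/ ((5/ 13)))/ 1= 2.79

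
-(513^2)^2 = -69257922561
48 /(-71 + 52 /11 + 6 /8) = -704 /961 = -0.73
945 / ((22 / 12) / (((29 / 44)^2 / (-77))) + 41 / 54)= -42916230 / 14723647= -2.91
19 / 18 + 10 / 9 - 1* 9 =-41 / 6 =-6.83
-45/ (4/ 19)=-855/ 4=-213.75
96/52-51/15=-101/65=-1.55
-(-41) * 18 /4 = 369 /2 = 184.50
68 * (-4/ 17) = -16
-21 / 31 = -0.68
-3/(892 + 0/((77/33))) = -3/892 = -0.00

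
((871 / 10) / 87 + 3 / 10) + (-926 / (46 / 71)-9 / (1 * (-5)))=-14268728 / 10005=-1426.16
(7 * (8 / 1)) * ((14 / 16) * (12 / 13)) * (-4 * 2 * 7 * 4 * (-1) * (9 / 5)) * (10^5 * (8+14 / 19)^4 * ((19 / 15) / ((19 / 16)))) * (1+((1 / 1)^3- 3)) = -19202550913695744000 / 1694173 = -11334468742977.10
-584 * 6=-3504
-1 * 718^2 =-515524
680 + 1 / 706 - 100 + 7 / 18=1843900 / 3177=580.39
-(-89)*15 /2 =1335 /2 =667.50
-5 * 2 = -10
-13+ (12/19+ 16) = 3.63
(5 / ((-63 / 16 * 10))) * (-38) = 304 / 63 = 4.83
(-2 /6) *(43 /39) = -43 /117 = -0.37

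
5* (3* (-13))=-195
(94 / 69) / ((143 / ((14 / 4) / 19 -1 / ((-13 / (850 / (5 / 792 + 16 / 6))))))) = 1211389609 / 5159444433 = 0.23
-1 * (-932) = 932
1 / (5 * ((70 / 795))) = 159 / 70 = 2.27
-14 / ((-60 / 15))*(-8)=-28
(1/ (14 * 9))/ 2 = 1/ 252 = 0.00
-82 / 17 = -4.82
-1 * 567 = -567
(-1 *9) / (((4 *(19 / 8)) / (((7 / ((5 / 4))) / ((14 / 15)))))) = -108 / 19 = -5.68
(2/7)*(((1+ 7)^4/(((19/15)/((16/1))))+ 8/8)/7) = 2111.83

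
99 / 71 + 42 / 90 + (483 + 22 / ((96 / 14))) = 1386117 / 2840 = 488.07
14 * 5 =70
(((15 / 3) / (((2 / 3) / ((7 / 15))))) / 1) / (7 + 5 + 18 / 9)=1 / 4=0.25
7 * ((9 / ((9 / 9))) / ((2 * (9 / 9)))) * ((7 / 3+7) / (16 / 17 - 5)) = -1666 / 23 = -72.43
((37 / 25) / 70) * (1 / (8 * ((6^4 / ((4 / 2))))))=37 / 9072000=0.00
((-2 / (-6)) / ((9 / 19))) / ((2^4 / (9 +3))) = 19 / 36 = 0.53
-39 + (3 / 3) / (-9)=-352 / 9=-39.11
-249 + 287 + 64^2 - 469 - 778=2887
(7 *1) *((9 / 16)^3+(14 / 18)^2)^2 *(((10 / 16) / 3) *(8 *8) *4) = 2361506735315 / 10319560704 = 228.84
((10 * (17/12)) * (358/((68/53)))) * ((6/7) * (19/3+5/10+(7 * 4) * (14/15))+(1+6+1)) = 4013001/28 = 143321.46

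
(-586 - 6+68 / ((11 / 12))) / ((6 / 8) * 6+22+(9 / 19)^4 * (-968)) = 1484616832 / 63745913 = 23.29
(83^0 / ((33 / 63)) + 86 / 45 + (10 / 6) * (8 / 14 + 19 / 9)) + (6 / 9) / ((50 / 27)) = 449641 / 51975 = 8.65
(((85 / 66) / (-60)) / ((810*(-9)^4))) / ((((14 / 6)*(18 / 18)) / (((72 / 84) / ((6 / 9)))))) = -17 / 7638578640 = -0.00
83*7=581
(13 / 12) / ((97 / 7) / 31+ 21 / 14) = 217 / 390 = 0.56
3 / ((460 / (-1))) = -3 / 460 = -0.01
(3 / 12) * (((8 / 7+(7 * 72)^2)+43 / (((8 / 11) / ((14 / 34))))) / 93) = 241847497 / 354144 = 682.91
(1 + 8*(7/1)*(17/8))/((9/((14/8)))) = 70/3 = 23.33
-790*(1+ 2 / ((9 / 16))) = -32390 / 9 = -3598.89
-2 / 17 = -0.12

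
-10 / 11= -0.91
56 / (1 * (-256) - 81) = -56 / 337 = -0.17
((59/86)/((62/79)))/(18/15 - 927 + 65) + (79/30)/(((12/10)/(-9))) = -453264633/22948928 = -19.75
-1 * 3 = -3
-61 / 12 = -5.08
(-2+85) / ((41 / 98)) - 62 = 5592 / 41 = 136.39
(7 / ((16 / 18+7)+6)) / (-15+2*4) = -0.07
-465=-465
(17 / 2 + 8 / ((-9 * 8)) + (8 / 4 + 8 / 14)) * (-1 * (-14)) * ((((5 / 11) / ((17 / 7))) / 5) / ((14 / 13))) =17953 / 3366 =5.33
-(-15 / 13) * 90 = 1350 / 13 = 103.85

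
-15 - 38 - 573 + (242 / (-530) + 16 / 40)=-33181 / 53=-626.06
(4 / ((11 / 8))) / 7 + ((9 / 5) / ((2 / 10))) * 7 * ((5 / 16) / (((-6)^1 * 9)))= 377 / 7392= 0.05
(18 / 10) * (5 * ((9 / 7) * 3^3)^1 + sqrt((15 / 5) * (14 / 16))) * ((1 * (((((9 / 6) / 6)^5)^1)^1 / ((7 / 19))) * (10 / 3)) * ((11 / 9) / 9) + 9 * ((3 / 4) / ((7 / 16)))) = 13437973 * sqrt(42) / 1935360 + 120941757 / 25088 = 4865.70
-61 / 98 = -0.62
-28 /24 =-7 /6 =-1.17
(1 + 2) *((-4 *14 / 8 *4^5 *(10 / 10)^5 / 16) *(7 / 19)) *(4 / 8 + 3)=-32928 / 19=-1733.05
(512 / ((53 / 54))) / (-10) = -13824 / 265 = -52.17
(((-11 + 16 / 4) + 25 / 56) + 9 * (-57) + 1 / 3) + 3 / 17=-1482389 / 2856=-519.04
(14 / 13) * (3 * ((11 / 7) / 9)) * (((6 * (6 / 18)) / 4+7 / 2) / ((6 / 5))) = 220 / 117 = 1.88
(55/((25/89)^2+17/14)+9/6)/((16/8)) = 1148051/52148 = 22.02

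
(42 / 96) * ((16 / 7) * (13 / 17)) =13 / 17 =0.76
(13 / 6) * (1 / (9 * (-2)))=-13 / 108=-0.12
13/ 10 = 1.30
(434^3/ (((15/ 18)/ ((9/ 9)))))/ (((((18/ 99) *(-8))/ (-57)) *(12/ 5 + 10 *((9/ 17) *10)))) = 69462371.34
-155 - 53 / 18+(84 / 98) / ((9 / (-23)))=-20177 / 126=-160.13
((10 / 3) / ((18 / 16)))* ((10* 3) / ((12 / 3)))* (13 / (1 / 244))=634400 / 9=70488.89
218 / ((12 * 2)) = 109 / 12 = 9.08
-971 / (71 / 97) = -94187 / 71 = -1326.58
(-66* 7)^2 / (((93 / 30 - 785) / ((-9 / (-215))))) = -548856 / 48031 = -11.43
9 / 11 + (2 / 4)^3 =83 / 88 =0.94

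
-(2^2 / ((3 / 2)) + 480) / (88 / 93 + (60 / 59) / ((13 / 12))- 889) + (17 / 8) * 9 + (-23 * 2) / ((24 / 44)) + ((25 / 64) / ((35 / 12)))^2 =-21991824475009 / 340186844928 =-64.65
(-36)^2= 1296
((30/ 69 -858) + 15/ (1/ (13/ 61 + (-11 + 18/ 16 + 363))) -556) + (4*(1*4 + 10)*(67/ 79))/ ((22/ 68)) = 39339470713/ 9753656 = 4033.31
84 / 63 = 4 / 3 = 1.33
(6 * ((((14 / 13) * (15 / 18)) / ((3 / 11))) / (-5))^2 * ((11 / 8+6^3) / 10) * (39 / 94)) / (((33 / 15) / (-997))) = -19883171 / 1872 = -10621.35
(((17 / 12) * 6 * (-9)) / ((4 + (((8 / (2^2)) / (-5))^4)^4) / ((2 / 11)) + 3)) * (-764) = 8918151855468750 / 3814697626073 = 2337.84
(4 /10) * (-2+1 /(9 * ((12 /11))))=-41 /54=-0.76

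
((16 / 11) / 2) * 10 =7.27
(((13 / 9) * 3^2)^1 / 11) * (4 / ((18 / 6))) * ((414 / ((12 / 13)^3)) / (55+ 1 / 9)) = 15.05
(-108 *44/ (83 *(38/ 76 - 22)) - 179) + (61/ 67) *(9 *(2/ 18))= -41948540/ 239123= -175.43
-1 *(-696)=696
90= 90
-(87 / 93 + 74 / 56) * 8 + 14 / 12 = -16.89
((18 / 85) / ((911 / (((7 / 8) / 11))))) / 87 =21 / 98807060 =0.00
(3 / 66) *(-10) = -5 / 11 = -0.45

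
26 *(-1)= -26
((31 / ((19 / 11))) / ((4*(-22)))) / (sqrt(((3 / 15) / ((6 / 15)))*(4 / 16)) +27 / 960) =-0.53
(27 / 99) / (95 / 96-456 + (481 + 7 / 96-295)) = -48 / 47333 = -0.00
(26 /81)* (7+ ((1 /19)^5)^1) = 450650044 /200564019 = 2.25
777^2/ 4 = 603729/ 4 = 150932.25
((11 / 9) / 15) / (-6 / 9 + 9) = 11 / 1125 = 0.01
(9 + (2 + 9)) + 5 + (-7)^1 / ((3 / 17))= -44 / 3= -14.67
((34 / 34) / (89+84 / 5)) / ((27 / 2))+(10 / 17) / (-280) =-9523 / 6798708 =-0.00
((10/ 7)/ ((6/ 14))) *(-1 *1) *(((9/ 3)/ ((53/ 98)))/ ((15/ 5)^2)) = -2.05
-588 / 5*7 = -4116 / 5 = -823.20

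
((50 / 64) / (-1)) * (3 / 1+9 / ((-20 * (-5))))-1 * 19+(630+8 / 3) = 234721 / 384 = 611.25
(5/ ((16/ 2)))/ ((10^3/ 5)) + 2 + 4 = 1921/ 320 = 6.00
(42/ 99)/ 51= 14/ 1683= 0.01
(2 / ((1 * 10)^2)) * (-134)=-67 / 25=-2.68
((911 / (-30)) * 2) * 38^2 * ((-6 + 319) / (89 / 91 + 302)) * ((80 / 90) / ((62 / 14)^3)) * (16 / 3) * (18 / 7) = -12716.20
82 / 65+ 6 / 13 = 112 / 65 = 1.72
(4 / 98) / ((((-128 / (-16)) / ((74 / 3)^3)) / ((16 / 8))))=202612 / 1323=153.15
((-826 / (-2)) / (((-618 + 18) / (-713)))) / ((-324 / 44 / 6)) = -3239159 / 8100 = -399.90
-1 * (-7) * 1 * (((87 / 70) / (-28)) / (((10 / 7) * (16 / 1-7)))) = -29 / 1200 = -0.02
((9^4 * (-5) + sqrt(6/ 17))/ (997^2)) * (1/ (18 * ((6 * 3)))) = -405/ 3976036 + sqrt(102)/ 5475001572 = -0.00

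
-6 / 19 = -0.32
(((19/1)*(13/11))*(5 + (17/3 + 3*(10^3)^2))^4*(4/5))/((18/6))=6482360192747693197493259993088/13365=485025079891335069023064700.00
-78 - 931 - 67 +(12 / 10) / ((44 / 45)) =-1074.77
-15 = -15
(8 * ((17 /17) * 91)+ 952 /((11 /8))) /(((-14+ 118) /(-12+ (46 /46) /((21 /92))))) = -14880 /143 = -104.06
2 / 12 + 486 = 2917 / 6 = 486.17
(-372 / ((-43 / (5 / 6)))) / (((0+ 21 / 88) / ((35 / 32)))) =8525 / 258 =33.04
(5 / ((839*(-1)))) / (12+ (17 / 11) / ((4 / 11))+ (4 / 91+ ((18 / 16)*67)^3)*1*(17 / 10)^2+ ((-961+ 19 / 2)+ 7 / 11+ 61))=-51251200 / 10635776036403961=-0.00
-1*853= -853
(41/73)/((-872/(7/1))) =-0.00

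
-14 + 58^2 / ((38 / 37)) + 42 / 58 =1797471 / 551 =3262.20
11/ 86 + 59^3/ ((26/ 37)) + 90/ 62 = 5064776201/ 17329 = 292271.69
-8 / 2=-4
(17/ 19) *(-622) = -10574/ 19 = -556.53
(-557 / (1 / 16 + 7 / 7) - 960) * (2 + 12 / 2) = -201856 / 17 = -11873.88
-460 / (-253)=20 / 11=1.82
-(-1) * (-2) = -2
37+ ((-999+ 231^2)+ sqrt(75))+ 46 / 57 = 5 * sqrt(3)+ 2986789 / 57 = 52408.47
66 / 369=22 / 123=0.18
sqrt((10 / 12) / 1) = 0.91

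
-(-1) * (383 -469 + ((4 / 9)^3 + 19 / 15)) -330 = -1511383 / 3645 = -414.65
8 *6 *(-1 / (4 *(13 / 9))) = -8.31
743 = 743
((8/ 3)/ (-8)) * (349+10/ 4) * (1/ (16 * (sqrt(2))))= -703 * sqrt(2)/ 192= -5.18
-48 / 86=-24 / 43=-0.56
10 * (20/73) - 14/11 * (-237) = 304.38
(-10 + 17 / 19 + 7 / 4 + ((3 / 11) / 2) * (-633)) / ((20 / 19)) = -78311 / 880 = -88.99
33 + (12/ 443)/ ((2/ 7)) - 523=-217028/ 443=-489.91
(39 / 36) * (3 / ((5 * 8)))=13 / 160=0.08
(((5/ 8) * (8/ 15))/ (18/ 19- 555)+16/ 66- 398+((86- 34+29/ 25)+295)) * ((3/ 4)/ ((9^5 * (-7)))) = 5594143/ 62160882300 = 0.00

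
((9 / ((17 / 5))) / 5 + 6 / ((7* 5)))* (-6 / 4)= -1251 / 1190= -1.05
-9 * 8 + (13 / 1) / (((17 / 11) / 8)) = -80 / 17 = -4.71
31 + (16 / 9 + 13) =412 / 9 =45.78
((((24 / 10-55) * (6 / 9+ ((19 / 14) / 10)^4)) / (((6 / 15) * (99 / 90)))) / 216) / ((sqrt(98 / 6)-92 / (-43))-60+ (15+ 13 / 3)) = 373814148064381 * sqrt(3) / 637085834364672000+ 617228011920257 / 63708583436467200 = 0.01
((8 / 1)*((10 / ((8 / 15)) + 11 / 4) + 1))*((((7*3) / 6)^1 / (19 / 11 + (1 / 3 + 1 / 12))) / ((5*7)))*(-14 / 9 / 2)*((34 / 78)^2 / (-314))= 89012 / 22526517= 0.00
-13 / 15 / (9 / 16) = -208 / 135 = -1.54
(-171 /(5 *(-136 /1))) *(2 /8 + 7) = 4959 /2720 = 1.82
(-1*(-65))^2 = 4225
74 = 74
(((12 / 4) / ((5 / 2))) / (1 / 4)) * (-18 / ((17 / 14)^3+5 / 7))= -395136 / 11455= -34.49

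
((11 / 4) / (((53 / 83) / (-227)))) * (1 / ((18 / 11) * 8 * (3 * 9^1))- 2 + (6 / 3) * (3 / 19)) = 25742024957 / 15660864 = 1643.72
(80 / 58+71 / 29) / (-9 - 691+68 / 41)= -1517 / 276776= -0.01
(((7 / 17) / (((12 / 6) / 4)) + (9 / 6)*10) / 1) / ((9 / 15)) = 1345 / 51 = 26.37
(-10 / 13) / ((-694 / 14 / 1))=70 / 4511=0.02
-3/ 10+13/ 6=28/ 15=1.87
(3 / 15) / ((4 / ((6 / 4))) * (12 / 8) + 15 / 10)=0.04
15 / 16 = 0.94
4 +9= 13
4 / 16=1 / 4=0.25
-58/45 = -1.29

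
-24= -24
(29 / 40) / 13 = 29 / 520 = 0.06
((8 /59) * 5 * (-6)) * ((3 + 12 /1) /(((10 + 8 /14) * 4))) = -3150 /2183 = -1.44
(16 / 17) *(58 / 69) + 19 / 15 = 4023 / 1955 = 2.06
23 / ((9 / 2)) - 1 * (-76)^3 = 438981.11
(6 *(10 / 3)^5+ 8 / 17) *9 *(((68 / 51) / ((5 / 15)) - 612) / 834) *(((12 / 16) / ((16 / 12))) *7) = -452286184 / 7089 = -63801.13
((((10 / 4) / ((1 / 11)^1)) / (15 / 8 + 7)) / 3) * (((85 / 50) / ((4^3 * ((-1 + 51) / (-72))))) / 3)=-187 / 14200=-0.01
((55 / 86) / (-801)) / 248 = -55 / 17083728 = -0.00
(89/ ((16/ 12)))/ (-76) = -267/ 304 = -0.88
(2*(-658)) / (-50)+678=704.32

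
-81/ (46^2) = -81/ 2116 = -0.04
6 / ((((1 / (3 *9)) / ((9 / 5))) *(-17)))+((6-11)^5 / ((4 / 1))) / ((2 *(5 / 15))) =-808539 / 680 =-1189.03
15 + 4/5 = 79/5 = 15.80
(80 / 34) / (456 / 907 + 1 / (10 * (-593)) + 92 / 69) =645421200 / 503600503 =1.28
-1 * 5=-5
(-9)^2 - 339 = -258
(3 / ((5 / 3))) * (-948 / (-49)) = 8532 / 245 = 34.82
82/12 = 6.83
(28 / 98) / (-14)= -1 / 49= -0.02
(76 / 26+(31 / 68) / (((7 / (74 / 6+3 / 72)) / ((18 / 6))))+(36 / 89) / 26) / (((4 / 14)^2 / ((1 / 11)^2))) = 165197893 / 304633472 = 0.54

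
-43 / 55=-0.78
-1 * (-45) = 45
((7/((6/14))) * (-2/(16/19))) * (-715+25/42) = 3990665/144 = 27712.95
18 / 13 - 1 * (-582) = 7584 / 13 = 583.38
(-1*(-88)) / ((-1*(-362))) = 44 / 181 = 0.24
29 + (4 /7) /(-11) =2229 /77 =28.95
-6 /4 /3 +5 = 9 /2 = 4.50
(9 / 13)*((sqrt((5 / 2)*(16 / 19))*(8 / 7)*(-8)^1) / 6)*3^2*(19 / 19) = -1728*sqrt(190) / 1729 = -13.78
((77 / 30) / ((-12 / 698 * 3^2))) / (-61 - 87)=26873 / 239760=0.11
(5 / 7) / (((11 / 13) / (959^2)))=8539895 / 11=776354.09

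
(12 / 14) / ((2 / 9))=27 / 7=3.86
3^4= 81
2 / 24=1 / 12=0.08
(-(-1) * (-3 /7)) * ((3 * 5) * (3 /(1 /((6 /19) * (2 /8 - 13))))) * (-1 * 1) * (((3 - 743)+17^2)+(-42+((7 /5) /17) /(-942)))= 3197435877 /83524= 38281.64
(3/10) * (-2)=-3/5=-0.60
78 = 78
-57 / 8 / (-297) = 19 / 792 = 0.02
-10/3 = -3.33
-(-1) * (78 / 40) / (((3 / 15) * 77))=39 / 308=0.13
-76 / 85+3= 179 / 85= 2.11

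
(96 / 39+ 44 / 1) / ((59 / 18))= 10872 / 767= 14.17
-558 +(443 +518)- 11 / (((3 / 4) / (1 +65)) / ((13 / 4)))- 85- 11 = -2839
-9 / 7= -1.29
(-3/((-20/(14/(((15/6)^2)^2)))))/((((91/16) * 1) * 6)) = 64/40625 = 0.00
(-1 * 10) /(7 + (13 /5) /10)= -500 /363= -1.38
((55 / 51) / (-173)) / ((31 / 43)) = -2365 / 273513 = -0.01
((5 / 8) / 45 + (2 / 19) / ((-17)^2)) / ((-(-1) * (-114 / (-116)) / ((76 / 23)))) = 0.05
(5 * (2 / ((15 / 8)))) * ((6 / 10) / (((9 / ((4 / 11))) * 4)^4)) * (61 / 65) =976 / 31219370325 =0.00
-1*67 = -67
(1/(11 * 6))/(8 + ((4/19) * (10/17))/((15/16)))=323/173360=0.00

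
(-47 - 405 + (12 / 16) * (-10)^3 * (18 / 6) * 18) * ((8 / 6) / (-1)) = 163808 / 3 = 54602.67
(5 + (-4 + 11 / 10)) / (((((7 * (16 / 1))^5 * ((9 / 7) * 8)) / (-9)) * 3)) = -1 / 28772925440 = -0.00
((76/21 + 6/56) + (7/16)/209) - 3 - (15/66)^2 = 522673/772464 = 0.68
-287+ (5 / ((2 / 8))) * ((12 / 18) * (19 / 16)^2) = -25747 / 96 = -268.20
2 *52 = 104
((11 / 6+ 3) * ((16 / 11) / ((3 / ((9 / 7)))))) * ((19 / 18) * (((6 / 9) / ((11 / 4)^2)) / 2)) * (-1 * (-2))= 70528 / 251559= 0.28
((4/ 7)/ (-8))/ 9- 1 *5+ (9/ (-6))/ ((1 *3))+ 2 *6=409/ 63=6.49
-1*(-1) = 1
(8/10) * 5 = 4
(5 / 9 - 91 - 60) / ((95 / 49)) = -66346 / 855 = -77.60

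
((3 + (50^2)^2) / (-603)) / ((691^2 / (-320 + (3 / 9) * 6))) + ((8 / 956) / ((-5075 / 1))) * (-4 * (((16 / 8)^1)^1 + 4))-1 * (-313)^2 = -11403657705645868487 / 116408877026925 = -97962.10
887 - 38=849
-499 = -499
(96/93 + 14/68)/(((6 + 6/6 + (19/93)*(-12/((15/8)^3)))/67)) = 295093125/23577742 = 12.52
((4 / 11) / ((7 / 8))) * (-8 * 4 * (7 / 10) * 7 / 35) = -512 / 275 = -1.86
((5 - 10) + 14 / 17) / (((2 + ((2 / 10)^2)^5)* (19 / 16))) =-11093750000 / 6308594073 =-1.76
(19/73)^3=0.02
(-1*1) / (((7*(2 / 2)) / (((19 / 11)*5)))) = -95 / 77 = -1.23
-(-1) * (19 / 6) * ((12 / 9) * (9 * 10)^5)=24931800000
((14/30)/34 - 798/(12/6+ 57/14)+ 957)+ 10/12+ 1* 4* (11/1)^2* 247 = 2046365/17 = 120374.41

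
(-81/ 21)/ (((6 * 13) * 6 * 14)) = -3/ 5096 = -0.00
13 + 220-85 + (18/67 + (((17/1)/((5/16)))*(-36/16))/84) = 344273/2345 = 146.81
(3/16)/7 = 3/112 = 0.03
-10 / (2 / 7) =-35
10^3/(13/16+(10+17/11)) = 7040/87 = 80.92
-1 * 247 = -247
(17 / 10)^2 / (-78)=-289 / 7800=-0.04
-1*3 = -3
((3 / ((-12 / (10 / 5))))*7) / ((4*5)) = -7 / 40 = -0.18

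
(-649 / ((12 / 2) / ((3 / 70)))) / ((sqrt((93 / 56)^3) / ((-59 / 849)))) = 153164*sqrt(1302) / 36715005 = 0.15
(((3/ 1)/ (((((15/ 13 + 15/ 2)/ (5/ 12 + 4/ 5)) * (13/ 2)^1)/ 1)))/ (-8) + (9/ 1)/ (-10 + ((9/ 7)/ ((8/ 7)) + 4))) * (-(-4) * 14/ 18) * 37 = -56189791/ 263250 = -213.45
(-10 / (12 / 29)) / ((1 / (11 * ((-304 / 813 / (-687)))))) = -242440 / 1675593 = -0.14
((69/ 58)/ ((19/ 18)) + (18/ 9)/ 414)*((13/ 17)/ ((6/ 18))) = 98722/ 38019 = 2.60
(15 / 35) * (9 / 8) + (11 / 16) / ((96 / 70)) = 5287 / 5376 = 0.98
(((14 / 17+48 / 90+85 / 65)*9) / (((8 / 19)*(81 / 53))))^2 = 79118018518561 / 56968142400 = 1388.81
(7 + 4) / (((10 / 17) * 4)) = 187 / 40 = 4.68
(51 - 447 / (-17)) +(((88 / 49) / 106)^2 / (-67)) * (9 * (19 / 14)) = 4156347142818 / 53773172957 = 77.29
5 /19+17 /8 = 363 /152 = 2.39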